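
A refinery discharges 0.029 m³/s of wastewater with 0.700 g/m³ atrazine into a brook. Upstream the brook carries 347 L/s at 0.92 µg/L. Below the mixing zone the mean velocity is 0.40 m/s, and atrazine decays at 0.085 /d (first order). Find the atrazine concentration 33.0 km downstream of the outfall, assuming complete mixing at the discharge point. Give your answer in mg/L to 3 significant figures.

347 L/s = 0.347 m³/s.
0.92 µg/L = 0.00092 mg/L.
After complete mixing, C₀ = (0.029·0.7 + 0.347·0.00092) / 0.376 = 0.05484 mg/L.
Travel time t = 3.3e+04 m / 0.40 m/s = 8.25e+04 s = 0.9549 d.
C = 0.05484·exp(−0.085·0.9549) = 0.05484·0.922 = 0.05056 mg/L.

0.0506 mg/L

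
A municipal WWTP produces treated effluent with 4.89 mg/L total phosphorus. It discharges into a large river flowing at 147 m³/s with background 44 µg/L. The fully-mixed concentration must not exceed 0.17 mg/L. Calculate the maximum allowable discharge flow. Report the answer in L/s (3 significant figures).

44 µg/L = 0.044 mg/L.
Mass balance at complete mixing: C_std·(Q_w + Q_r) = Q_w·C_e + Q_r·C_b.
Rearranging, Q_w = Q_r·(C_std − C_b)/(C_e − C_std) = 147·(0.17 − 0.044) / (4.89 − 0.17) = 3.924 m³/s.
= 3924 L/s.

3920 L/s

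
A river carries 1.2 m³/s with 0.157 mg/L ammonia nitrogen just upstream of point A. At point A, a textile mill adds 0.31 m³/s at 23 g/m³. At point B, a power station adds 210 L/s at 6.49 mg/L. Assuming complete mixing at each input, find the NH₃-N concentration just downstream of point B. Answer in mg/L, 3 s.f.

5.05 mg/L

After input A: C = (1.2·0.157 + 0.31·23) / 1.51 = 4.847 mg/L.
210 L/s = 0.21 m³/s.
After input B: C = (1.51·4.847 + 0.21·6.49) / 1.72 = 5.047 mg/L.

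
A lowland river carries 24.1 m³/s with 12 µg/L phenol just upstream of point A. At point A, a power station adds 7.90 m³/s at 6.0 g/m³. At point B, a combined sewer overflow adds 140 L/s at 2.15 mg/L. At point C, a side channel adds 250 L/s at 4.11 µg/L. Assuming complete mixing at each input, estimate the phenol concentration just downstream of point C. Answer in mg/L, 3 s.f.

12 µg/L = 0.012 mg/L.
After input A: C = (24.1·0.012 + 7.9·6) / 32 = 1.49 mg/L.
140 L/s = 0.14 m³/s.
After input B: C = (32·1.49 + 0.14·2.15) / 32.14 = 1.493 mg/L.
250 L/s = 0.25 m³/s.
4.11 µg/L = 0.00411 mg/L.
After input C: C = (32.14·1.493 + 0.25·0.00411) / 32.39 = 1.482 mg/L.

1.48 mg/L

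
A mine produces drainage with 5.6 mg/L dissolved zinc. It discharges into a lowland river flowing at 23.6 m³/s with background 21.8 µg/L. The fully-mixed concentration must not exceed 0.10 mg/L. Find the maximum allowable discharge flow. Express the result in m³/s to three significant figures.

21.8 µg/L = 0.0218 mg/L.
Mass balance at complete mixing: C_std·(Q_w + Q_r) = Q_w·C_e + Q_r·C_b.
Rearranging, Q_w = Q_r·(C_std − C_b)/(C_e − C_std) = 23.6·(0.1 − 0.0218) / (5.6 − 0.1) = 0.3355 m³/s.

0.336 m³/s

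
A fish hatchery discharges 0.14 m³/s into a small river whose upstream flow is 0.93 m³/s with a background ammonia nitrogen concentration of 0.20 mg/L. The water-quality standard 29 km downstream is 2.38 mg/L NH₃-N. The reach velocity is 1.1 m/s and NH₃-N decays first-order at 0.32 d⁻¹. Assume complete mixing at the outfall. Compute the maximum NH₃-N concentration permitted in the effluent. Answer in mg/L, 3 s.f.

18.7 mg/L

Travel time to the compliance point: t = 2.9e+04/1.1 = 2.636e+04 s = 0.3051 d; decay factor exp(−0.32·0.3051) = 0.907.
So the concentration just after mixing may be at most 2.38/0.907 = 2.624 mg/L.
Mass balance: 2.624·1.07 = 0.14·Cₑ + 0.93·0.2.
Cₑ = (2.808 − 0.186) / 0.14 = 18.73 mg/L.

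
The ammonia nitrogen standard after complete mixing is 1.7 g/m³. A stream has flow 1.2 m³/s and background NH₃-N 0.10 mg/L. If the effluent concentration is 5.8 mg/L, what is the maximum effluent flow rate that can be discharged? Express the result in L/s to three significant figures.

468 L/s

Mass balance at complete mixing: C_std·(Q_w + Q_r) = Q_w·C_e + Q_r·C_b.
Rearranging, Q_w = Q_r·(C_std − C_b)/(C_e − C_std) = 1.2·(1.7 − 0.1) / (5.8 − 1.7) = 0.4683 m³/s.
= 468.3 L/s.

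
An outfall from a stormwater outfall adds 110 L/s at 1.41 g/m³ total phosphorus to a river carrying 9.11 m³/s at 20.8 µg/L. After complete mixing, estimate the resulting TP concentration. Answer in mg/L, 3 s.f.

0.0374 mg/L

110 L/s = 0.11 m³/s.
20.8 µg/L = 0.0208 mg/L.
Flow-weighted mixing gives C = (0.11·1.41 + 9.11·0.0208) / (0.11 + 9.11) = 0.3446/9.22 = 0.03737 mg/L.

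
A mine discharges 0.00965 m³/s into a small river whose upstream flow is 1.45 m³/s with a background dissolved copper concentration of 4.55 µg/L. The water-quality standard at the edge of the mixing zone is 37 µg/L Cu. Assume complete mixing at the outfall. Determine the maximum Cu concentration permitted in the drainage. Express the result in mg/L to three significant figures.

4.91 mg/L

4.55 µg/L = 0.00455 mg/L.
37 µg/L = 0.037 mg/L.
Mass balance: 0.037·1.46 = 0.00965·Cₑ + 1.45·0.00455.
Cₑ = (0.05401 − 0.006598) / 0.00965 = 4.913 mg/L.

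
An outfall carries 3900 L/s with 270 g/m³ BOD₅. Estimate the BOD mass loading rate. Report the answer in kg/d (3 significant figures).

91000 kg/d

3900 L/s = 3.9 m³/s.
Mass flux = Q·C = 3.9 m³/s × 270 g/m³ = 1053 g/s.
= 1053 g/s × 86.4 = 9.098e+04 kg/d.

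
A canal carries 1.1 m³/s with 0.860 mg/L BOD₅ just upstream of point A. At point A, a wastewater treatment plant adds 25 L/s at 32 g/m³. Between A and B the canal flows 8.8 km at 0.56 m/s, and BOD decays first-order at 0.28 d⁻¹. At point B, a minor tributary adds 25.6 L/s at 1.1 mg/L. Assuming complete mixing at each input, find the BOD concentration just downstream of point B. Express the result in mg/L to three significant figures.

25 L/s = 0.025 m³/s.
After input A: C = (1.1·0.86 + 0.025·32) / 1.125 = 1.552 mg/L.
Over the 8.8 km reach to input B (t = 1.571e+04 s = 0.1819 d), decay gives C = 1.552·exp(−0.28·0.1819) = 1.475 mg/L.
25.6 L/s = 0.0256 m³/s.
After input B: C = (1.125·1.475 + 0.0256·1.1) / 1.151 = 1.467 mg/L.

1.47 mg/L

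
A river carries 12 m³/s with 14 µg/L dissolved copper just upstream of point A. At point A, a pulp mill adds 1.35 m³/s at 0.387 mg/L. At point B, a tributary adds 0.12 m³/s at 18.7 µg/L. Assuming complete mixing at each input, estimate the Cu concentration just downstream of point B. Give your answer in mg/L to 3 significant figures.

0.0514 mg/L

14 µg/L = 0.014 mg/L.
After input A: C = (12·0.014 + 1.35·0.387) / 13.35 = 0.05172 mg/L.
18.7 µg/L = 0.0187 mg/L.
After input B: C = (13.35·0.05172 + 0.12·0.0187) / 13.47 = 0.05142 mg/L.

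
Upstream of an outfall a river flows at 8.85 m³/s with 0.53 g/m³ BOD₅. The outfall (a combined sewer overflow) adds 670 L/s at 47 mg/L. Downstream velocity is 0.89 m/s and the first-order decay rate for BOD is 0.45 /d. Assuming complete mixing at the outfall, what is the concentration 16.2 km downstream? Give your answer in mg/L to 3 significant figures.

3.46 mg/L

670 L/s = 0.67 m³/s.
After complete mixing, C₀ = (0.67·47 + 8.85·0.53) / 9.52 = 3.8 mg/L.
Travel time t = 1.62e+04 m / 0.89 m/s = 1.82e+04 s = 0.2107 d.
C = 3.8·exp(−0.45·0.2107) = 3.8·0.9096 = 3.457 mg/L.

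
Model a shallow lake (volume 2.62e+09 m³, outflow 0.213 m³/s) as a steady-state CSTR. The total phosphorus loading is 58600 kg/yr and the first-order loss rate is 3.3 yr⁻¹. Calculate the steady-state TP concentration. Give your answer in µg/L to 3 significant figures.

Outflow Q = 0.213 m³/s × 3.156e+07 s/yr = 6.722e+06 m³/yr.
Steady-state CSTR mass balance: W = Q·C + k·V·C, so C = W/(Q + kV).
Q + kV = 6.722e+06 + 3.3·2.62e+09 = 8.653e+09 m³/yr.
C = 58600/8.653e+09 = 6.772e-06 kg/m³ = 0.006772 mg/L = 6.772 µg/L.

6.77 µg/L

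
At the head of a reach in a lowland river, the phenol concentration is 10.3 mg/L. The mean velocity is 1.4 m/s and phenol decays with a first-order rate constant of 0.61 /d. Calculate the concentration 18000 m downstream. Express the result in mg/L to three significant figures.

Travel time t = 18000 m / 1.4 m/s = 1.8e+04/1.4 = 1.286e+04 s = 0.1488 d.
First-order decay: C = 10.3·exp(−0.61·0.1488) = 10.3·0.9132 = 9.406 mg/L.

9.41 mg/L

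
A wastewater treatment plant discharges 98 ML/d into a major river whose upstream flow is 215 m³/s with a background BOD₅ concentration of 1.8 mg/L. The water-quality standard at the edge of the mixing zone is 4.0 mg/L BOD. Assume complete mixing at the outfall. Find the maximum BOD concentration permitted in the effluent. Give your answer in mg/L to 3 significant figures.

98 ML/d = 1.134 m³/s.
Mass balance: 4·216.1 = 1.134·Cₑ + 215·1.8.
Cₑ = (864.5 − 387) / 1.134 = 421 mg/L.

421 mg/L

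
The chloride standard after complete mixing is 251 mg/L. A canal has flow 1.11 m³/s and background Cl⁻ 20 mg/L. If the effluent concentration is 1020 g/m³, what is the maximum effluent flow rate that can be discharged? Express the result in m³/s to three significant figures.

0.333 m³/s

Mass balance at complete mixing: C_std·(Q_w + Q_r) = Q_w·C_e + Q_r·C_b.
Rearranging, Q_w = Q_r·(C_std − C_b)/(C_e − C_std) = 1.11·(251 − 20) / (1020 − 251) = 0.3334 m³/s.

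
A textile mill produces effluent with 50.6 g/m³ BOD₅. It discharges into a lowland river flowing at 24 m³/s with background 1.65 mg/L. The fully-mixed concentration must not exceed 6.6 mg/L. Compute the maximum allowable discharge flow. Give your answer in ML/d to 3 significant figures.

Mass balance at complete mixing: C_std·(Q_w + Q_r) = Q_w·C_e + Q_r·C_b.
Rearranging, Q_w = Q_r·(C_std − C_b)/(C_e − C_std) = 24·(6.6 − 1.65) / (50.6 − 6.6) = 2.7 m³/s.
= 233.3 ML/d.

233 ML/d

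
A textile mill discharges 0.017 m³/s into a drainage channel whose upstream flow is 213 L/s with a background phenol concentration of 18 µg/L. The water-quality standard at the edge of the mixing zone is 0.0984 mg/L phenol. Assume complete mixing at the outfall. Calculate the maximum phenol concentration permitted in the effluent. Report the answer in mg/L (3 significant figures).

213 L/s = 0.213 m³/s.
18 µg/L = 0.018 mg/L.
Mass balance: 0.0984·0.23 = 0.017·Cₑ + 0.213·0.018.
Cₑ = (0.02263 − 0.003834) / 0.017 = 1.106 mg/L.

1.11 mg/L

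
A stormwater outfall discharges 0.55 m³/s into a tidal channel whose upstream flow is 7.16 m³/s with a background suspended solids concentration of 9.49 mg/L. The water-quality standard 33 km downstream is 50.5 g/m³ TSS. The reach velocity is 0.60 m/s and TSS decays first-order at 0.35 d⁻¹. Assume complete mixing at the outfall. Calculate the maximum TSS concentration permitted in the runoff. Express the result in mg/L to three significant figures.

Travel time to the compliance point: t = 3.3e+04/0.60 = 5.5e+04 s = 0.6366 d; decay factor exp(−0.35·0.6366) = 0.8003.
So the concentration just after mixing may be at most 50.5/0.8003 = 63.1 mg/L.
Mass balance: 63.1·7.71 = 0.55·Cₑ + 7.16·9.49.
Cₑ = (486.5 − 67.95) / 0.55 = 761.1 mg/L.

761 mg/L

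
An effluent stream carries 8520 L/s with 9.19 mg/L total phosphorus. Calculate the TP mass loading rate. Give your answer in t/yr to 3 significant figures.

8520 L/s = 8.52 m³/s.
Mass flux = Q·C = 8.52 m³/s × 9.19 g/m³ = 78.3 g/s.
= 78.3 g/s × 31.56 = 2471 t/yr.

2470 t/yr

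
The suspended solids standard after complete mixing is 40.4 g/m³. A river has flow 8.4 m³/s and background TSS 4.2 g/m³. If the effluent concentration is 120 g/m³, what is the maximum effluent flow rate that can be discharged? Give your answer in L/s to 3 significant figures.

Mass balance at complete mixing: C_std·(Q_w + Q_r) = Q_w·C_e + Q_r·C_b.
Rearranging, Q_w = Q_r·(C_std − C_b)/(C_e − C_std) = 8.4·(40.4 − 4.2) / (120 − 40.4) = 3.82 m³/s.
= 3820 L/s.

3820 L/s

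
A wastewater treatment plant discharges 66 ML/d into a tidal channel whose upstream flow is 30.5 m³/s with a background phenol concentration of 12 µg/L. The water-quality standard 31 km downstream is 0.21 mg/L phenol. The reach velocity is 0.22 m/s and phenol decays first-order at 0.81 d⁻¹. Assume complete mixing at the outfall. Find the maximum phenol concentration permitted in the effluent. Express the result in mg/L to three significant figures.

31.7 mg/L

66 ML/d = 0.7639 m³/s.
12 µg/L = 0.012 mg/L.
Travel time to the compliance point: t = 3.1e+04/0.22 = 1.409e+05 s = 1.631 d; decay factor exp(−0.81·1.631) = 0.2669.
So the concentration just after mixing may be at most 0.21/0.2669 = 0.7869 mg/L.
Mass balance: 0.7869·31.26 = 0.7639·Cₑ + 30.5·0.012.
Cₑ = (24.6 − 0.366) / 0.7639 = 31.73 mg/L.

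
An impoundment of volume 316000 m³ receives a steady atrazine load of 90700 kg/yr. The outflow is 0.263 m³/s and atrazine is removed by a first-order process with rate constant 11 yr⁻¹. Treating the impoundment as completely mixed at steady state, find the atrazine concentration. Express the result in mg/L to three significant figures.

Outflow Q = 0.263 m³/s × 3.156e+07 s/yr = 8.3e+06 m³/yr.
Steady-state CSTR mass balance: W = Q·C + k·V·C, so C = W/(Q + kV).
Q + kV = 8.3e+06 + 11·316000 = 1.178e+07 m³/yr.
C = 90700/1.178e+07 = 0.007702 kg/m³ = 7.702 mg/L.

7.70 mg/L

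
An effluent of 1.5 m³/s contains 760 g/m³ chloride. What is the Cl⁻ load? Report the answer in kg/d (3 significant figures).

98500 kg/d

Mass flux = Q·C = 1.5 m³/s × 760 g/m³ = 1140 g/s.
= 1140 g/s × 86.4 = 9.85e+04 kg/d.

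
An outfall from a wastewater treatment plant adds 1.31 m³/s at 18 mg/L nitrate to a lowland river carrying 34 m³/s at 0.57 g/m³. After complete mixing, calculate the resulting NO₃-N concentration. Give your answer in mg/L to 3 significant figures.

1.22 mg/L

Flow-weighted mixing gives C = (1.31·18 + 34·0.57) / (1.31 + 34) = 42.96/35.31 = 1.217 mg/L.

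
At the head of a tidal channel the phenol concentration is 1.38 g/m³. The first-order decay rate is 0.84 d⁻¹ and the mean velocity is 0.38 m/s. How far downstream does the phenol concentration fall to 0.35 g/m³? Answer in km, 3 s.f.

From C = C₀·e^(−kt), t = ln(C₀/C)/k = ln(1.38/0.35)/0.84 = 1.372/0.84 = 1.633 d.
Distance = v·t = 0.38 m/s × 1.411e+05 s = 5.362e+04 m = 53.62 km.

53.6 km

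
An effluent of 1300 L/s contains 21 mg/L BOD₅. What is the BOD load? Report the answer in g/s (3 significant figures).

27.3 g/s

1300 L/s = 1.3 m³/s.
Mass flux = Q·C = 1.3 m³/s × 21 g/m³ = 27.3 g/s.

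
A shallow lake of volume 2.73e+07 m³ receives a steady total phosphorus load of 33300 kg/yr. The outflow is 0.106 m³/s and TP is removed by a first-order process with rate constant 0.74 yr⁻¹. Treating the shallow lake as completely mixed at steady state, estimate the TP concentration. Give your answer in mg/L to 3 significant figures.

Outflow Q = 0.106 m³/s × 3.156e+07 s/yr = 3.345e+06 m³/yr.
Steady-state CSTR mass balance: W = Q·C + k·V·C, so C = W/(Q + kV).
Q + kV = 3.345e+06 + 0.74·2.73e+07 = 2.355e+07 m³/yr.
C = 33300/2.355e+07 = 0.001414 kg/m³ = 1.414 mg/L.

1.41 mg/L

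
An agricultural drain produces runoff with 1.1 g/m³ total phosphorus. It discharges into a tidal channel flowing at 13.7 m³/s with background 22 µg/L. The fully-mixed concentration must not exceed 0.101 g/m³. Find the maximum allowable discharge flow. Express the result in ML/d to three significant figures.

22 µg/L = 0.022 mg/L.
Mass balance at complete mixing: C_std·(Q_w + Q_r) = Q_w·C_e + Q_r·C_b.
Rearranging, Q_w = Q_r·(C_std − C_b)/(C_e − C_std) = 13.7·(0.101 − 0.022) / (1.1 − 0.101) = 1.083 m³/s.
= 93.6 ML/d.

93.6 ML/d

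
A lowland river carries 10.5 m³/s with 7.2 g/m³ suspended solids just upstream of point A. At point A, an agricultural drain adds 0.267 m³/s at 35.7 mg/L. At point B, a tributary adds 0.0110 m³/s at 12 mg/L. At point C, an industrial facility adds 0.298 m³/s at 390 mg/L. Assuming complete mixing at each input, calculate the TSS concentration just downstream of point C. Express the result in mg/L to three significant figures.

After input A: C = (10.5·7.2 + 0.267·35.7) / 10.77 = 7.907 mg/L.
After input B: C = (10.77·7.907 + 0.011·12) / 10.78 = 7.911 mg/L.
After input C: C = (10.78·7.911 + 0.298·390) / 11.08 = 18.19 mg/L.

18.2 mg/L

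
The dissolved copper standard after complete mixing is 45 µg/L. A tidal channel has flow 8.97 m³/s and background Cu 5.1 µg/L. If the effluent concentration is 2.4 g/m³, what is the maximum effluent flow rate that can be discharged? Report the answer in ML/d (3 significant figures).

13.1 ML/d

5.1 µg/L = 0.0051 mg/L.
45 µg/L = 0.045 mg/L.
Mass balance at complete mixing: C_std·(Q_w + Q_r) = Q_w·C_e + Q_r·C_b.
Rearranging, Q_w = Q_r·(C_std − C_b)/(C_e − C_std) = 8.97·(0.045 − 0.0051) / (2.4 − 0.045) = 0.152 m³/s.
= 13.13 ML/d.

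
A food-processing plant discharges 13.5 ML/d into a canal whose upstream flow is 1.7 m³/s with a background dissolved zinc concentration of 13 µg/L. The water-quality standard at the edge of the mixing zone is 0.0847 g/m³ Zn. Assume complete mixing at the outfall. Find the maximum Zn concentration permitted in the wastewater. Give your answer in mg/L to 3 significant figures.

13.5 ML/d = 0.1562 m³/s.
13 µg/L = 0.013 mg/L.
Mass balance: 0.0847·1.856 = 0.1562·Cₑ + 1.7·0.013.
Cₑ = (0.1572 − 0.0221) / 0.1562 = 0.8648 mg/L.

0.865 mg/L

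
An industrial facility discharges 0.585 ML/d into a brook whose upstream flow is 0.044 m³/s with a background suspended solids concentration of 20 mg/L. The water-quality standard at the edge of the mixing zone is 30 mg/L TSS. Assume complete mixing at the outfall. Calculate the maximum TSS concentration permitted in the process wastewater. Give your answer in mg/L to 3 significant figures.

0.585 ML/d = 0.006771 m³/s.
Mass balance: 30·0.05077 = 0.006771·Cₑ + 0.044·20.
Cₑ = (1.523 − 0.88) / 0.006771 = 94.98 mg/L.

95.0 mg/L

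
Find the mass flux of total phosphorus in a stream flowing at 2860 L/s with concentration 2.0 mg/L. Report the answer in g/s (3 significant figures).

5.72 g/s

2860 L/s = 2.86 m³/s.
Mass flux = Q·C = 2.86 m³/s × 2 g/m³ = 5.72 g/s.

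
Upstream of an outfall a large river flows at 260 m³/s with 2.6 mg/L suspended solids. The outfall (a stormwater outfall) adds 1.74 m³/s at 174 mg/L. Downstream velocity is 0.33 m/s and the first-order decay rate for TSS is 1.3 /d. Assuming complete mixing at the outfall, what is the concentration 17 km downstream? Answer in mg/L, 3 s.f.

1.72 mg/L

After complete mixing, C₀ = (1.74·174 + 260·2.6) / 261.7 = 3.739 mg/L.
Travel time t = 1.7e+04 m / 0.33 m/s = 5.152e+04 s = 0.5962 d.
C = 3.739·exp(−1.3·0.5962) = 3.739·0.4607 = 1.723 mg/L.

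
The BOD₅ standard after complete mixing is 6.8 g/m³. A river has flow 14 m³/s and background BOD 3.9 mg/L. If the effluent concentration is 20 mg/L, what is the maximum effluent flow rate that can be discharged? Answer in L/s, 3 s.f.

Mass balance at complete mixing: C_std·(Q_w + Q_r) = Q_w·C_e + Q_r·C_b.
Rearranging, Q_w = Q_r·(C_std − C_b)/(C_e − C_std) = 14·(6.8 − 3.9) / (20 − 6.8) = 3.076 m³/s.
= 3076 L/s.

3080 L/s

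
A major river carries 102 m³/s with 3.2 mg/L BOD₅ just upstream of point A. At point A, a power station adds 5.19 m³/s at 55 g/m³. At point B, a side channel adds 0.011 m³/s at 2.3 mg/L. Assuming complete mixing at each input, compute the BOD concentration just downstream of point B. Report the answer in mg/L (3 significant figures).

After input A: C = (102·3.2 + 5.19·55) / 107.2 = 5.708 mg/L.
After input B: C = (107.2·5.708 + 0.011·2.3) / 107.2 = 5.708 mg/L.

5.71 mg/L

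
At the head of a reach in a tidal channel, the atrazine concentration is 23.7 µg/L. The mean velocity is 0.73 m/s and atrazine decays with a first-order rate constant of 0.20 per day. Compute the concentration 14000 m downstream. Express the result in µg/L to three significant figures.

Travel time t = 14000 m / 0.73 m/s = 1.4e+04/0.73 = 1.918e+04 s = 0.222 d.
First-order decay: C = 23.7·exp(−0.20·0.222) = 23.7·0.9566 = 22.67 µg/L.

22.7 µg/L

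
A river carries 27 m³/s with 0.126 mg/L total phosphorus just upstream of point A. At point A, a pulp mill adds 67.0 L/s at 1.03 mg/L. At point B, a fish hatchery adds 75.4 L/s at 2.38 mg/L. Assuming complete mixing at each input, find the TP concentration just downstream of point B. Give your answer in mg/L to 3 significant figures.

0.134 mg/L

67.0 L/s = 0.067 m³/s.
After input A: C = (27·0.126 + 0.067·1.03) / 27.07 = 0.1282 mg/L.
75.4 L/s = 0.0754 m³/s.
After input B: C = (27.07·0.1282 + 0.0754·2.38) / 27.14 = 0.1345 mg/L.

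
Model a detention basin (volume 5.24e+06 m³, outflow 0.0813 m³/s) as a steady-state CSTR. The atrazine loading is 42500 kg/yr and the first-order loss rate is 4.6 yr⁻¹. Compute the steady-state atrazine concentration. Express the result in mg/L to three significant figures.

1.59 mg/L

Outflow Q = 0.0813 m³/s × 3.156e+07 s/yr = 2.566e+06 m³/yr.
Steady-state CSTR mass balance: W = Q·C + k·V·C, so C = W/(Q + kV).
Q + kV = 2.566e+06 + 4.6·5.24e+06 = 2.667e+07 m³/yr.
C = 42500/2.667e+07 = 0.001594 kg/m³ = 1.594 mg/L.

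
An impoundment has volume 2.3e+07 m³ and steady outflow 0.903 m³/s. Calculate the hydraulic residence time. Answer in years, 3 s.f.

0.807 yr

Q = 0.903 m³/s × 3.156e+07 s/yr = 2.85e+07 m³/yr.
Hydraulic residence time τ = V/Q = 2.3e+07/2.85e+07 = 0.8071 yr.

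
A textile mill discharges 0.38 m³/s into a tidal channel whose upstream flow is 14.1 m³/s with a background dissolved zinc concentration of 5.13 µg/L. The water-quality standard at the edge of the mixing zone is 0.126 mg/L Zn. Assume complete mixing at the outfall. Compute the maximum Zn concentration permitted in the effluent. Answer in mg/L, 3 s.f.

4.61 mg/L

5.13 µg/L = 0.00513 mg/L.
Mass balance: 0.126·14.48 = 0.38·Cₑ + 14.1·0.00513.
Cₑ = (1.824 − 0.07233) / 0.38 = 4.611 mg/L.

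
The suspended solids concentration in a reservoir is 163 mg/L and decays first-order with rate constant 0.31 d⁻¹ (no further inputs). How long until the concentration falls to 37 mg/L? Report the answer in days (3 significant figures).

t = ln(C₀/C)/k = ln(163/37)/0.31 = 1.483/0.31 = 4.783 d.

4.78 d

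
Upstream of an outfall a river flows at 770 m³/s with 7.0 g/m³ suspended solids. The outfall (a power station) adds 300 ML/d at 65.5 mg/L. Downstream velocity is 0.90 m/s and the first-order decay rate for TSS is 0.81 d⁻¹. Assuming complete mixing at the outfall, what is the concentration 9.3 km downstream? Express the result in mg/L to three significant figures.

6.59 mg/L

300 ML/d = 3.472 m³/s.
After complete mixing, C₀ = (3.472·65.5 + 770·7) / 773.5 = 7.263 mg/L.
Travel time t = 9300 m / 0.90 m/s = 1.033e+04 s = 0.1196 d.
C = 7.263·exp(−0.81·0.1196) = 7.263·0.9077 = 6.592 mg/L.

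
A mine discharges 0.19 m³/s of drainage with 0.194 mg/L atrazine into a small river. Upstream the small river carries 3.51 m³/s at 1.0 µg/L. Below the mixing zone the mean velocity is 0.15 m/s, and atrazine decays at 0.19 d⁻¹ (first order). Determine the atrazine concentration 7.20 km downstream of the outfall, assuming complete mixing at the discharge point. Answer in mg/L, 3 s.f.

0.00982 mg/L

1.0 µg/L = 0.001 mg/L.
After complete mixing, C₀ = (0.19·0.194 + 3.51·0.001) / 3.7 = 0.01091 mg/L.
Travel time t = 7200 m / 0.15 m/s = 4.8e+04 s = 0.5556 d.
C = 0.01091·exp(−0.19·0.5556) = 0.01091·0.8998 = 0.009818 mg/L.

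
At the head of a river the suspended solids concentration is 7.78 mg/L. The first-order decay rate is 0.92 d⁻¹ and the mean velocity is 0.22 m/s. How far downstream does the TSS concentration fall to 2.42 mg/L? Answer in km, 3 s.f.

From C = C₀·e^(−kt), t = ln(C₀/C)/k = ln(7.78/2.42)/0.92 = 1.168/0.92 = 1.269 d.
Distance = v·t = 0.22 m/s × 1.097e+05 s = 2.413e+04 m = 24.13 km.

24.1 km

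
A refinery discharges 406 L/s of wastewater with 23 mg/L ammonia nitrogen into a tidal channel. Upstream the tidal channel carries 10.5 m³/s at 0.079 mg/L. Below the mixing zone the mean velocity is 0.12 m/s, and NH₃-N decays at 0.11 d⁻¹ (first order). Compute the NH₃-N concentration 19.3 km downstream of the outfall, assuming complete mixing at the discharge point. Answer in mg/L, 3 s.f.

0.760 mg/L

406 L/s = 0.406 m³/s.
After complete mixing, C₀ = (0.406·23 + 10.5·0.079) / 10.91 = 0.9323 mg/L.
Travel time t = 1.93e+04 m / 0.12 m/s = 1.608e+05 s = 1.861 d.
C = 0.9323·exp(−0.11·1.861) = 0.9323·0.8148 = 0.7597 mg/L.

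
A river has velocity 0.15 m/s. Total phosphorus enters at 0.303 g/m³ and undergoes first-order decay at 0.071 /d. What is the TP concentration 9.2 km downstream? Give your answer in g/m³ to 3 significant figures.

0.288 g/m³

Travel time t = 9.2 km / 0.15 m/s = 9200/0.15 = 6.133e+04 s = 0.7099 d.
First-order decay: C = 0.303·exp(−0.071·0.7099) = 0.303·0.9508 = 0.2881 g/m³.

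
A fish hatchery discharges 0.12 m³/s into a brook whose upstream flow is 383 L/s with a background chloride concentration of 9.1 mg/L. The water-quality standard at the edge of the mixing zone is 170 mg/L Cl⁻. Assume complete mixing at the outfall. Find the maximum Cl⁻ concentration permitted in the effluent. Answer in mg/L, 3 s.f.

383 L/s = 0.383 m³/s.
Mass balance: 170·0.503 = 0.12·Cₑ + 0.383·9.1.
Cₑ = (85.51 − 3.485) / 0.12 = 683.5 mg/L.

684 mg/L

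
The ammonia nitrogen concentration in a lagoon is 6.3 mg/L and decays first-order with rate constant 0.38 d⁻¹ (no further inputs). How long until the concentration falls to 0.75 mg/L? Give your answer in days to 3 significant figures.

5.60 d

t = ln(C₀/C)/k = ln(6.3/0.75)/0.38 = 2.128/0.38 = 5.601 d.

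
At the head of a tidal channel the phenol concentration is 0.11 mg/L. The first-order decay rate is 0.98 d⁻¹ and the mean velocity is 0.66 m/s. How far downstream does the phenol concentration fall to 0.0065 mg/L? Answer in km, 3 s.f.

From C = C₀·e^(−kt), t = ln(C₀/C)/k = ln(0.11/0.0065)/0.98 = 2.829/0.98 = 2.886 d.
Distance = v·t = 0.66 m/s × 2.494e+05 s = 1.646e+05 m = 164.6 km.

165 km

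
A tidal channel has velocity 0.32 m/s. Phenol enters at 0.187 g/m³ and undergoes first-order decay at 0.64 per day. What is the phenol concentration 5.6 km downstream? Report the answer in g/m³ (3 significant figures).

0.164 g/m³

Travel time t = 5.6 km / 0.32 m/s = 5600/0.32 = 1.75e+04 s = 0.2025 d.
First-order decay: C = 0.187·exp(−0.64·0.2025) = 0.187·0.8784 = 0.1643 g/m³.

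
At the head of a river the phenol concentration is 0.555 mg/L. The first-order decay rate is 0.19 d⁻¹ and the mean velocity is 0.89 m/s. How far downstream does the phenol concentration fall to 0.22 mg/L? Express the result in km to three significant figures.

374 km

From C = C₀·e^(−kt), t = ln(C₀/C)/k = ln(0.555/0.22)/0.19 = 0.9253/0.19 = 4.87 d.
Distance = v·t = 0.89 m/s × 4.208e+05 s = 3.745e+05 m = 374.5 km.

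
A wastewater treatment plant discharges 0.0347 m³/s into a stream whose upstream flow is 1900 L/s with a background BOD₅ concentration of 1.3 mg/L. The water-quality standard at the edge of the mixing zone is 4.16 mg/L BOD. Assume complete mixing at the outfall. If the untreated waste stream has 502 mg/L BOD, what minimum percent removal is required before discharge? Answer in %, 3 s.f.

1900 L/s = 1.9 m³/s.
Mass balance: 4.16·1.935 = 0.0347·Cₑ + 1.9·1.3.
Cₑ = (8.048 − 2.47) / 0.0347 = 160.8 mg/L.
Required removal = 1 − 160.8/502 = 67.98 %.

68.0 %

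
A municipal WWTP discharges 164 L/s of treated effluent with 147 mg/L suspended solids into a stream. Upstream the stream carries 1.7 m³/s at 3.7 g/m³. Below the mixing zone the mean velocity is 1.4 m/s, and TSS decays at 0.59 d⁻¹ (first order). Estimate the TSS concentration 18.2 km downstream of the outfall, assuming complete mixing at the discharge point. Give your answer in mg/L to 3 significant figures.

164 L/s = 0.164 m³/s.
After complete mixing, C₀ = (0.164·147 + 1.7·3.7) / 1.864 = 16.31 mg/L.
Travel time t = 1.82e+04 m / 1.4 m/s = 1.3e+04 s = 0.1505 d.
C = 16.31·exp(−0.59·0.1505) = 16.31·0.9151 = 14.92 mg/L.

14.9 mg/L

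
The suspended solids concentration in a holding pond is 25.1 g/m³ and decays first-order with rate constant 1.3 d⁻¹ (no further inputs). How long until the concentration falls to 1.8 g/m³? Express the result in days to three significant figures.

2.03 d

t = ln(C₀/C)/k = ln(25.1/1.8)/1.3 = 2.635/1.3 = 2.027 d.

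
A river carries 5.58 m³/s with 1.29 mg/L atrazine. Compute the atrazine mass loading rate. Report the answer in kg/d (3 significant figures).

622 kg/d

Mass flux = Q·C = 5.58 m³/s × 1.29 g/m³ = 7.198 g/s.
= 7.198 g/s × 86.4 = 621.9 kg/d.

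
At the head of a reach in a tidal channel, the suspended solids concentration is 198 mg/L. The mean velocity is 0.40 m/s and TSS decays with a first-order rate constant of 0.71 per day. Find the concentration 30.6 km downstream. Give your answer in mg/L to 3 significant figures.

106 mg/L

Travel time t = 30.6 km / 0.40 m/s = 3.06e+04/0.40 = 7.65e+04 s = 0.8854 d.
First-order decay: C = 198·exp(−0.71·0.8854) = 198·0.5333 = 105.6 mg/L.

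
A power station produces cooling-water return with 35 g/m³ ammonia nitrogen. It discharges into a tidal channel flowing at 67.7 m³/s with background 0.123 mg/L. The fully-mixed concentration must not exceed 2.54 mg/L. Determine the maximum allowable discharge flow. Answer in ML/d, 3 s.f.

436 ML/d

Mass balance at complete mixing: C_std·(Q_w + Q_r) = Q_w·C_e + Q_r·C_b.
Rearranging, Q_w = Q_r·(C_std − C_b)/(C_e − C_std) = 67.7·(2.54 − 0.123) / (35 − 2.54) = 5.041 m³/s.
= 435.5 ML/d.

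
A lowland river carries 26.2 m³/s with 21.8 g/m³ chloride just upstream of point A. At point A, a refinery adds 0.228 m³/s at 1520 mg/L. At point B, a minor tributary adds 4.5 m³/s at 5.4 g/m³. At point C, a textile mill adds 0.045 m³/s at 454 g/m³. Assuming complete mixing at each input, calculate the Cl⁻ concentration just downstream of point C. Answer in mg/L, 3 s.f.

After input A: C = (26.2·21.8 + 0.228·1520) / 26.43 = 34.73 mg/L.
After input B: C = (26.43·34.73 + 4.5·5.4) / 30.93 = 30.46 mg/L.
After input C: C = (30.93·30.46 + 0.045·454) / 30.97 = 31.07 mg/L.

31.1 mg/L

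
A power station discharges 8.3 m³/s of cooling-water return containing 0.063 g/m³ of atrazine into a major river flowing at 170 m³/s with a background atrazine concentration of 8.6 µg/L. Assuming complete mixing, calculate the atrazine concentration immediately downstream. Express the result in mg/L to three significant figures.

8.6 µg/L = 0.0086 mg/L.
Conservation of mass across the mixing zone: C = (8.3·0.063 + 170·0.0086) / (8.3 + 170) = 1.985/178.3 = 0.01113 mg/L.

0.0111 mg/L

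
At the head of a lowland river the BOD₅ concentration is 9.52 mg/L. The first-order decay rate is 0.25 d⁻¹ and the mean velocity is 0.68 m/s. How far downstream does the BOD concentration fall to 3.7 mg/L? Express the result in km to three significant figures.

From C = C₀·e^(−kt), t = ln(C₀/C)/k = ln(9.52/3.7)/0.25 = 0.9451/0.25 = 3.78 d.
Distance = v·t = 0.68 m/s × 3.266e+05 s = 2.221e+05 m = 222.1 km.

222 km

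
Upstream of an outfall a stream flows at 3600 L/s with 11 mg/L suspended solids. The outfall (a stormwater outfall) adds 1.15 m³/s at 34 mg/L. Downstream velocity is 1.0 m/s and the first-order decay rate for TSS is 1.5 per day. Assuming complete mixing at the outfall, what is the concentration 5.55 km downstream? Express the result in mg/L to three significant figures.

15.0 mg/L

3600 L/s = 3.6 m³/s.
After complete mixing, C₀ = (1.15·34 + 3.6·11) / 4.75 = 16.57 mg/L.
Travel time t = 5550 m / 1.0 m/s = 5550 s = 0.06424 d.
C = 16.57·exp(−1.5·0.06424) = 16.57·0.9081 = 15.05 mg/L.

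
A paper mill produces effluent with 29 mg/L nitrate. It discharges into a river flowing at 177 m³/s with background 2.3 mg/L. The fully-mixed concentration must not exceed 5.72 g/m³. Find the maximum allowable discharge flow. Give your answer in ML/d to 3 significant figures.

Mass balance at complete mixing: C_std·(Q_w + Q_r) = Q_w·C_e + Q_r·C_b.
Rearranging, Q_w = Q_r·(C_std − C_b)/(C_e − C_std) = 177·(5.72 − 2.3) / (29 − 5.72) = 26 m³/s.
= 2247 ML/d.

2250 ML/d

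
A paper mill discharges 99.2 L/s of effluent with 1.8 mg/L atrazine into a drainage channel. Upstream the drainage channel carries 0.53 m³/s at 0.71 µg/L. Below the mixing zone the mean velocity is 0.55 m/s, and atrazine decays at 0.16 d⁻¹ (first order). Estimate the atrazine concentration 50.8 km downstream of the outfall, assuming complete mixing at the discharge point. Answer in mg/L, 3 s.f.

0.240 mg/L

99.2 L/s = 0.0992 m³/s.
0.71 µg/L = 0.00071 mg/L.
After complete mixing, C₀ = (0.0992·1.8 + 0.53·0.00071) / 0.6292 = 0.2844 mg/L.
Travel time t = 5.08e+04 m / 0.55 m/s = 9.236e+04 s = 1.069 d.
C = 0.2844·exp(−0.16·1.069) = 0.2844·0.8428 = 0.2397 mg/L.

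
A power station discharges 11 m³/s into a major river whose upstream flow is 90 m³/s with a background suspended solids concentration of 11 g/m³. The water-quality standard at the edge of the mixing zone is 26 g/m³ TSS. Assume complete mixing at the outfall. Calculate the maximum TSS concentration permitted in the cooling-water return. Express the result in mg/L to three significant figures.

149 mg/L

Mass balance: 26·101 = 11·Cₑ + 90·11.
Cₑ = (2626 − 990) / 11 = 148.7 mg/L.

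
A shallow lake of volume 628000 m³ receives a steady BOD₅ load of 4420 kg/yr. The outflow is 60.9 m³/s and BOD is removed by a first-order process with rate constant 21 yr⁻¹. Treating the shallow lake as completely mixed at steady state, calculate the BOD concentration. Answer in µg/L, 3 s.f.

2.28 µg/L

Outflow Q = 60.9 m³/s × 3.156e+07 s/yr = 1.922e+09 m³/yr.
Steady-state CSTR mass balance: W = Q·C + k·V·C, so C = W/(Q + kV).
Q + kV = 1.922e+09 + 21·628000 = 1.935e+09 m³/yr.
C = 4420/1.935e+09 = 2.284e-06 kg/m³ = 0.002284 mg/L = 2.284 µg/L.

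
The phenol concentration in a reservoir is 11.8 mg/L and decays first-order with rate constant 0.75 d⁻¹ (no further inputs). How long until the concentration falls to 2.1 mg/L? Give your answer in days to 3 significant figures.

2.30 d

t = ln(C₀/C)/k = ln(11.8/2.1)/0.75 = 1.726/0.75 = 2.302 d.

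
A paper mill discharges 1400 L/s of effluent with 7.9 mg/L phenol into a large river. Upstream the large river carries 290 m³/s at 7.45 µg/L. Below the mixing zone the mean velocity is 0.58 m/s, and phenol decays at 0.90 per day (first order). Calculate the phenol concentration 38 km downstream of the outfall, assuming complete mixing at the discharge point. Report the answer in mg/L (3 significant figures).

0.0229 mg/L

1400 L/s = 1.4 m³/s.
7.45 µg/L = 0.00745 mg/L.
After complete mixing, C₀ = (1.4·7.9 + 290·0.00745) / 291.4 = 0.04537 mg/L.
Travel time t = 3.8e+04 m / 0.58 m/s = 6.552e+04 s = 0.7583 d.
C = 0.04537·exp(−0.90·0.7583) = 0.04537·0.5054 = 0.02293 mg/L.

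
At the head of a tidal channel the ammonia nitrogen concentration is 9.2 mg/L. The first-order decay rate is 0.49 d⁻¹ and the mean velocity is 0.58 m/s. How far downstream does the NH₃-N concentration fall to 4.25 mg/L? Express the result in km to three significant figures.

79.0 km

From C = C₀·e^(−kt), t = ln(C₀/C)/k = ln(9.2/4.25)/0.49 = 0.7723/0.49 = 1.576 d.
Distance = v·t = 0.58 m/s × 1.362e+05 s = 7.898e+04 m = 78.98 km.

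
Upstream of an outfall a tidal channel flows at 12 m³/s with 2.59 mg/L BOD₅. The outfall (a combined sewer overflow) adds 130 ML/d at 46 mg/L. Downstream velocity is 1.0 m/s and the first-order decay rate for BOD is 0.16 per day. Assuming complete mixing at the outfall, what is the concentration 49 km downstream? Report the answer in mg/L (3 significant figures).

6.78 mg/L

130 ML/d = 1.505 m³/s.
After complete mixing, C₀ = (1.505·46 + 12·2.59) / 13.5 = 7.427 mg/L.
Travel time t = 4.9e+04 m / 1.0 m/s = 4.9e+04 s = 0.5671 d.
C = 7.427·exp(−0.16·0.5671) = 7.427·0.9133 = 6.782 mg/L.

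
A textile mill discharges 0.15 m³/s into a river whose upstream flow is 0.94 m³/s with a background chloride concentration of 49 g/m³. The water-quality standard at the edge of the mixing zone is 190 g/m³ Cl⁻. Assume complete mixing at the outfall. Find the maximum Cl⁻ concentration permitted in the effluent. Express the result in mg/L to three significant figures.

1070 mg/L

Mass balance: 190·1.09 = 0.15·Cₑ + 0.94·49.
Cₑ = (207.1 − 46.06) / 0.15 = 1074 mg/L.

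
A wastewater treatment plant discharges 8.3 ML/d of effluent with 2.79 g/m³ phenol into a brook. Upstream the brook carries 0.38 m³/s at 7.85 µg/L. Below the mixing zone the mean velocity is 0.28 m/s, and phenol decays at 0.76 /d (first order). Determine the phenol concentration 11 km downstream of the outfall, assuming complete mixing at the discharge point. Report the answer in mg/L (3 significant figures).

0.403 mg/L

8.3 ML/d = 0.09606 m³/s.
7.85 µg/L = 0.00785 mg/L.
After complete mixing, C₀ = (0.09606·2.79 + 0.38·0.00785) / 0.4761 = 0.5693 mg/L.
Travel time t = 1.1e+04 m / 0.28 m/s = 3.929e+04 s = 0.4547 d.
C = 0.5693·exp(−0.76·0.4547) = 0.5693·0.7078 = 0.4029 mg/L.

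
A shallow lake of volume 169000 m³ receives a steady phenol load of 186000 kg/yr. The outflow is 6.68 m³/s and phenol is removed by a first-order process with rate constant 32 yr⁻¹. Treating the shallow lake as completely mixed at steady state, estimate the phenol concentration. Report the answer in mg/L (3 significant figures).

Outflow Q = 6.68 m³/s × 3.156e+07 s/yr = 2.108e+08 m³/yr.
Steady-state CSTR mass balance: W = Q·C + k·V·C, so C = W/(Q + kV).
Q + kV = 2.108e+08 + 32·169000 = 2.162e+08 m³/yr.
C = 186000/2.162e+08 = 0.0008603 kg/m³ = 0.8603 mg/L.

0.860 mg/L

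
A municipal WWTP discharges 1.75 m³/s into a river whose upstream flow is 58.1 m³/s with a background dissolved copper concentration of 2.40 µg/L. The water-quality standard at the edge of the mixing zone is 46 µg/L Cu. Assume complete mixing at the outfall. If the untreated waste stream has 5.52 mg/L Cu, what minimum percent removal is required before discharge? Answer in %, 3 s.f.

72.9 %

2.40 µg/L = 0.0024 mg/L.
46 µg/L = 0.046 mg/L.
Mass balance: 0.046·59.85 = 1.75·Cₑ + 58.1·0.0024.
Cₑ = (2.753 − 0.1394) / 1.75 = 1.494 mg/L.
Required removal = 1 − 1.494/5.52 = 72.94 %.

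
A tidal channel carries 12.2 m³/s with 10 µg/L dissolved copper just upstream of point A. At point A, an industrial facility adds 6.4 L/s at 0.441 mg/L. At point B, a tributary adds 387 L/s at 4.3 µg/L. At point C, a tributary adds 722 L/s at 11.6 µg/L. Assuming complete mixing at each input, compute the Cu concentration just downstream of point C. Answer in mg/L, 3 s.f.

10 µg/L = 0.01 mg/L.
6.4 L/s = 0.0064 m³/s.
After input A: C = (12.2·0.01 + 0.0064·0.441) / 12.21 = 0.01023 mg/L.
387 L/s = 0.387 m³/s.
4.3 µg/L = 0.0043 mg/L.
After input B: C = (12.21·0.01023 + 0.387·0.0043) / 12.59 = 0.01004 mg/L.
722 L/s = 0.722 m³/s.
11.6 µg/L = 0.0116 mg/L.
After input C: C = (12.59·0.01004 + 0.722·0.0116) / 13.32 = 0.01013 mg/L.

0.0101 mg/L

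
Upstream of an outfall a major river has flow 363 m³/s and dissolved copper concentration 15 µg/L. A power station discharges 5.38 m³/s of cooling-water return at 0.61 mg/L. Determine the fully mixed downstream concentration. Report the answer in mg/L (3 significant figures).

15 µg/L = 0.015 mg/L.
Conservation of mass across the mixing zone: C = (5.38·0.61 + 363·0.015) / (5.38 + 363) = 8.727/368.4 = 0.02369 mg/L.

0.0237 mg/L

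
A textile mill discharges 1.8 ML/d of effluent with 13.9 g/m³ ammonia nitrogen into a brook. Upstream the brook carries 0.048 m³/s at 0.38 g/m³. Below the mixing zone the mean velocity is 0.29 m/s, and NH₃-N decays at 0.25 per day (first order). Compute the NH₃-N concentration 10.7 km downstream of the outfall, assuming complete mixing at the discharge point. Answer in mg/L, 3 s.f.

4.02 mg/L

1.8 ML/d = 0.02083 m³/s.
After complete mixing, C₀ = (0.02083·13.9 + 0.048·0.38) / 0.06883 = 4.472 mg/L.
Travel time t = 1.07e+04 m / 0.29 m/s = 3.69e+04 s = 0.427 d.
C = 4.472·exp(−0.25·0.427) = 4.472·0.8987 = 4.019 mg/L.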